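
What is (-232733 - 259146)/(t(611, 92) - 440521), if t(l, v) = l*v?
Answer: 491879/384309 ≈ 1.2799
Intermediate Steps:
(-232733 - 259146)/(t(611, 92) - 440521) = (-232733 - 259146)/(611*92 - 440521) = -491879/(56212 - 440521) = -491879/(-384309) = -491879*(-1/384309) = 491879/384309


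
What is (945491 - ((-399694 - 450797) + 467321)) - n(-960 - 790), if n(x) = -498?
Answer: 1329159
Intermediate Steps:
(945491 - ((-399694 - 450797) + 467321)) - n(-960 - 790) = (945491 - ((-399694 - 450797) + 467321)) - 1*(-498) = (945491 - (-850491 + 467321)) + 498 = (945491 - 1*(-383170)) + 498 = (945491 + 383170) + 498 = 1328661 + 498 = 1329159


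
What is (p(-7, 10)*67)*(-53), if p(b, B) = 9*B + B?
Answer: -355100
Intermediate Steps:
p(b, B) = 10*B
(p(-7, 10)*67)*(-53) = ((10*10)*67)*(-53) = (100*67)*(-53) = 6700*(-53) = -355100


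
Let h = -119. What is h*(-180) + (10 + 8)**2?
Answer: 21744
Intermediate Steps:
h*(-180) + (10 + 8)**2 = -119*(-180) + (10 + 8)**2 = 21420 + 18**2 = 21420 + 324 = 21744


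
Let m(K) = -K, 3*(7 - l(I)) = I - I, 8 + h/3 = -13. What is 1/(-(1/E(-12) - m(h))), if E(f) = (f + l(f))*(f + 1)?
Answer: 55/3464 ≈ 0.015878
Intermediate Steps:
h = -63 (h = -24 + 3*(-13) = -24 - 39 = -63)
l(I) = 7 (l(I) = 7 - (I - I)/3 = 7 - 1/3*0 = 7 + 0 = 7)
E(f) = (1 + f)*(7 + f) (E(f) = (f + 7)*(f + 1) = (7 + f)*(1 + f) = (1 + f)*(7 + f))
1/(-(1/E(-12) - m(h))) = 1/(-(1/(7 + (-12)**2 + 8*(-12)) - (-1)*(-63))) = 1/(-(1/(7 + 144 - 96) - 1*63)) = 1/(-(1/55 - 63)) = 1/(-1*(-3464/55)) = 1/(3464/55) = 55/3464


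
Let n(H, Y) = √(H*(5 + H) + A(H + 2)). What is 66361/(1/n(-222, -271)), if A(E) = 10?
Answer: 132722*√12046 ≈ 1.4567e+7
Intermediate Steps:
n(H, Y) = √(10 + H*(5 + H)) (n(H, Y) = √(H*(5 + H) + 10) = √(10 + H*(5 + H)))
66361/(1/n(-222, -271)) = 66361/(1/(√(10 + (-222)² + 5*(-222)))) = 66361/(1/(√(10 + 49284 - 1110))) = 66361/(1/(√48184)) = 66361/(1/(2*√12046)) = 66361/((√12046/24092)) = 66361*(2*√12046) = 132722*√12046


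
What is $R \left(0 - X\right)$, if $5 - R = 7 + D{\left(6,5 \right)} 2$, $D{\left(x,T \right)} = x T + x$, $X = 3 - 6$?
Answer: $-222$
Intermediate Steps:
$X = -3$ ($X = 3 - 6 = -3$)
$D{\left(x,T \right)} = x + T x$ ($D{\left(x,T \right)} = T x + x = x + T x$)
$R = -74$ ($R = 5 - \left(7 + 6 \left(1 + 5\right) 2\right) = 5 - \left(7 + 6 \cdot 6 \cdot 2\right) = 5 - \left(7 + 36 \cdot 2\right) = 5 - \left(7 + 72\right) = 5 - 79 = -74$)
$R \left(0 - X\right) = - 74 \left(0 - -3\right) = - 74 \left(0 + 3\right) = \left(-74\right) 3 = -222$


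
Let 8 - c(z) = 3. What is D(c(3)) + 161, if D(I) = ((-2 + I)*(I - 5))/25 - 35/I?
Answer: 154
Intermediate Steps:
c(z) = 5 (c(z) = 8 - 1*3 = 8 - 3 = 5)
D(I) = -35/I + (-5 + I)*(-2 + I)/25 (D(I) = ((-2 + I)*(-5 + I))*(1/25) - 35/I = ((-5 + I)*(-2 + I))*(1/25) - 35/I = (-5 + I)*(-2 + I)/25 - 35/I = -35/I + (-5 + I)*(-2 + I)/25)
D(c(3)) + 161 = (1/25)*(-875 + 5*(10 + 5**2 - 7*5))/5 + 161 = (1/25)*(1/5)*(-875 + 5*(10 + 25 - 35)) + 161 = (1/25)*(1/5)*(-875 + 5*0) + 161 = (1/25)*(1/5)*(-875 + 0) + 161 = (1/25)*(1/5)*(-875) + 161 = -7 + 161 = 154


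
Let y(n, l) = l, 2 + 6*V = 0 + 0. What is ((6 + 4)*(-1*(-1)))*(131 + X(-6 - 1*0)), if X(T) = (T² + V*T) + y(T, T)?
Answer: 1630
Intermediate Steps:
V = -⅓ (V = -⅓ + (0 + 0)/6 = -⅓ + (⅙)*0 = -⅓ + 0 = -⅓ ≈ -0.33333)
X(T) = T² + 2*T/3 (X(T) = (T² - T/3) + T = T² + 2*T/3)
((6 + 4)*(-1*(-1)))*(131 + X(-6 - 1*0)) = ((6 + 4)*(-1*(-1)))*(131 + (-6 - 1*0)*(2 + 3*(-6 - 1*0))/3) = (10*1)*(131 + (-6 + 0)*(2 + 3*(-6 + 0))/3) = 10*(131 + (⅓)*(-6)*(2 + 3*(-6))) = 10*(131 + (⅓)*(-6)*(2 - 18)) = 10*(131 + (⅓)*(-6)*(-16)) = 10*(131 + 32) = 10*163 = 1630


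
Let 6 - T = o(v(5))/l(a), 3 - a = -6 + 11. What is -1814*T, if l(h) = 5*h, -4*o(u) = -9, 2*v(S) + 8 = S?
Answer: -225843/20 ≈ -11292.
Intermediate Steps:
v(S) = -4 + S/2
o(u) = 9/4 (o(u) = -¼*(-9) = 9/4)
a = -2 (a = 3 - (-6 + 11) = 3 - 1*5 = 3 - 5 = -2)
T = 249/40 (T = 6 - 9/(4*(5*(-2))) = 6 - 9/(4*(-10)) = 6 - 9*(-1)/(4*10) = 6 - 1*(-9/40) = 6 + 9/40 = 249/40 ≈ 6.2250)
-1814*T = -1814*249/40 = -225843/20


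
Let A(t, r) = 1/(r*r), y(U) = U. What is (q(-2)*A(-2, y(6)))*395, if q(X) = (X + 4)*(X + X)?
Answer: -790/9 ≈ -87.778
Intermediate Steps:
A(t, r) = r⁻² (A(t, r) = 1/(r²) = r⁻²)
q(X) = 2*X*(4 + X) (q(X) = (4 + X)*(2*X) = 2*X*(4 + X))
(q(-2)*A(-2, y(6)))*395 = ((2*(-2)*(4 - 2))/6²)*395 = ((2*(-2)*2)*(1/36))*395 = -8*1/36*395 = -2/9*395 = -790/9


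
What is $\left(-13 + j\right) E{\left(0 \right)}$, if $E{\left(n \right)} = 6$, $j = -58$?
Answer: $-426$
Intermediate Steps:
$\left(-13 + j\right) E{\left(0 \right)} = \left(-13 - 58\right) 6 = \left(-71\right) 6 = -426$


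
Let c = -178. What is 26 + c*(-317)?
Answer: 56452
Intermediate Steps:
26 + c*(-317) = 26 - 178*(-317) = 26 + 56426 = 56452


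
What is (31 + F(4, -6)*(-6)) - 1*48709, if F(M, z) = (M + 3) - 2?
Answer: -48708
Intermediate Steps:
F(M, z) = 1 + M (F(M, z) = (3 + M) - 2 = 1 + M)
(31 + F(4, -6)*(-6)) - 1*48709 = (31 + (1 + 4)*(-6)) - 1*48709 = (31 + 5*(-6)) - 48709 = (31 - 30) - 48709 = 1 - 48709 = -48708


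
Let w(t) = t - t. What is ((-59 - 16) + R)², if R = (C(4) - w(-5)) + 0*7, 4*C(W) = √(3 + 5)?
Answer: (150 - √2)²/4 ≈ 5519.4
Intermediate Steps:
C(W) = √2/2 (C(W) = √(3 + 5)/4 = √8/4 = (2*√2)/4 = √2/2)
w(t) = 0
R = √2/2 (R = (√2/2 - 1*0) + 0*7 = (√2/2 + 0) + 0 = √2/2 + 0 = √2/2 ≈ 0.70711)
((-59 - 16) + R)² = ((-59 - 16) + √2/2)² = (-75 + √2/2)²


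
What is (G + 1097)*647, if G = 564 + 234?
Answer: 1226065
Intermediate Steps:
G = 798
(G + 1097)*647 = (798 + 1097)*647 = 1895*647 = 1226065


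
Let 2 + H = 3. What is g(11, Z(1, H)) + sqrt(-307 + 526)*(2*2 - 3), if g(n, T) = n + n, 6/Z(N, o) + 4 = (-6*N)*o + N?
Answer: 22 + sqrt(219) ≈ 36.799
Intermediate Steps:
H = 1 (H = -2 + 3 = 1)
Z(N, o) = 6/(-4 + N - 6*N*o) (Z(N, o) = 6/(-4 + ((-6*N)*o + N)) = 6/(-4 + (-6*N*o + N)) = 6/(-4 + (N - 6*N*o)) = 6/(-4 + N - 6*N*o))
g(n, T) = 2*n
g(11, Z(1, H)) + sqrt(-307 + 526)*(2*2 - 3) = 2*11 + sqrt(-307 + 526)*(2*2 - 3) = 22 + sqrt(219)*(4 - 3) = 22 + sqrt(219)*1 = 22 + sqrt(219)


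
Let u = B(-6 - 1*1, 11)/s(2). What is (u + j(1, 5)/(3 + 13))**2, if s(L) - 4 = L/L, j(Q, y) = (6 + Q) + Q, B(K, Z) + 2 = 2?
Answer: 1/4 ≈ 0.25000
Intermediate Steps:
B(K, Z) = 0 (B(K, Z) = -2 + 2 = 0)
j(Q, y) = 6 + 2*Q
s(L) = 5 (s(L) = 4 + L/L = 4 + 1 = 5)
u = 0 (u = 0/5 = 0*(1/5) = 0)
(u + j(1, 5)/(3 + 13))**2 = (0 + (6 + 2*1)/(3 + 13))**2 = (0 + (6 + 2)/16)**2 = (0 + (1/16)*8)**2 = (0 + 1/2)**2 = (1/2)**2 = 1/4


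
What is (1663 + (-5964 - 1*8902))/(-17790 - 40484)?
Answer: 13203/58274 ≈ 0.22657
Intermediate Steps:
(1663 + (-5964 - 1*8902))/(-17790 - 40484) = (1663 + (-5964 - 8902))/(-58274) = (1663 - 14866)*(-1/58274) = -13203*(-1/58274) = 13203/58274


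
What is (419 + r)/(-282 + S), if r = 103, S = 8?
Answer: -261/137 ≈ -1.9051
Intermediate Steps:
(419 + r)/(-282 + S) = (419 + 103)/(-282 + 8) = 522/(-274) = 522*(-1/274) = -261/137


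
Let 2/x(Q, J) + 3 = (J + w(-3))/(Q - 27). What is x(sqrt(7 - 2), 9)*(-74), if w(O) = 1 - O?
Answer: 373404/8791 - 1924*sqrt(5)/8791 ≈ 41.986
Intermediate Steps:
x(Q, J) = 2/(-3 + (4 + J)/(-27 + Q)) (x(Q, J) = 2/(-3 + (J + (1 - 1*(-3)))/(Q - 27)) = 2/(-3 + (J + (1 + 3))/(-27 + Q)) = 2/(-3 + (J + 4)/(-27 + Q)) = 2/(-3 + (4 + J)/(-27 + Q)))
x(sqrt(7 - 2), 9)*(-74) = (2*(-27 + sqrt(7 - 2))/(85 + 9 - 3*sqrt(7 - 2)))*(-74) = (2*(-27 + sqrt(5))/(85 + 9 - 3*sqrt(5)))*(-74) = (2*(-27 + sqrt(5))/(94 - 3*sqrt(5)))*(-74) = -148*(-27 + sqrt(5))/(94 - 3*sqrt(5))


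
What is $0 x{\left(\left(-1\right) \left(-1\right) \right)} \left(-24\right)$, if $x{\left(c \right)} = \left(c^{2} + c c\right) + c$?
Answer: $0$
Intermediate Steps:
$x{\left(c \right)} = c + 2 c^{2}$ ($x{\left(c \right)} = \left(c^{2} + c^{2}\right) + c = 2 c^{2} + c = c + 2 c^{2}$)
$0 x{\left(\left(-1\right) \left(-1\right) \right)} \left(-24\right) = 0 \left(-1\right) \left(-1\right) \left(1 + 2 \left(\left(-1\right) \left(-1\right)\right)\right) \left(-24\right) = 0 \cdot 1 \left(1 + 2 \cdot 1\right) \left(-24\right) = 0 \cdot 1 \left(1 + 2\right) \left(-24\right) = 0 \cdot 1 \cdot 3 \left(-24\right) = 0 \cdot 3 \left(-24\right) = 0 \left(-24\right) = 0$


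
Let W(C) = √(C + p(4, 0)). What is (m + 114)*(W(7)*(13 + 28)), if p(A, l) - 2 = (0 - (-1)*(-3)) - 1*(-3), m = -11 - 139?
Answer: -4428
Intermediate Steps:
m = -150
p(A, l) = 2 (p(A, l) = 2 + ((0 - (-1)*(-3)) - 1*(-3)) = 2 + ((0 - 1*3) + 3) = 2 + ((0 - 3) + 3) = 2 + (-3 + 3) = 2 + 0 = 2)
W(C) = √(2 + C) (W(C) = √(C + 2) = √(2 + C))
(m + 114)*(W(7)*(13 + 28)) = (-150 + 114)*(√(2 + 7)*(13 + 28)) = -36*√9*41 = -108*41 = -36*123 = -4428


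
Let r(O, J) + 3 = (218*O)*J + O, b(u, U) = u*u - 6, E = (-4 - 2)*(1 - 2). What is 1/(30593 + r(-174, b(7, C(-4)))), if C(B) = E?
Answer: -1/1600660 ≈ -6.2474e-7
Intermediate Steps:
E = 6 (E = -6*(-1) = 6)
C(B) = 6
b(u, U) = -6 + u**2 (b(u, U) = u**2 - 6 = -6 + u**2)
r(O, J) = -3 + O + 218*J*O (r(O, J) = -3 + ((218*O)*J + O) = -3 + (218*J*O + O) = -3 + (O + 218*J*O) = -3 + O + 218*J*O)
1/(30593 + r(-174, b(7, C(-4)))) = 1/(30593 + (-3 - 174 + 218*(-6 + 7**2)*(-174))) = 1/(30593 + (-3 - 174 + 218*(-6 + 49)*(-174))) = 1/(30593 + (-3 - 174 + 218*43*(-174))) = 1/(30593 + (-3 - 174 - 1631076)) = 1/(30593 - 1631253) = 1/(-1600660) = -1/1600660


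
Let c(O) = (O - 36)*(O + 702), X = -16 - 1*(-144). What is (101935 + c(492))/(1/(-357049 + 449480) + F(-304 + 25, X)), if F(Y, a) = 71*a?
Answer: 59747305969/840012929 ≈ 71.127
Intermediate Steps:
X = 128 (X = -16 + 144 = 128)
c(O) = (-36 + O)*(702 + O)
(101935 + c(492))/(1/(-357049 + 449480) + F(-304 + 25, X)) = (101935 + (-25272 + 492² + 666*492))/(1/(-357049 + 449480) + 71*128) = (101935 + (-25272 + 242064 + 327672))/(1/92431 + 9088) = (101935 + 544464)/(1/92431 + 9088) = 646399/(840012929/92431) = 646399*(92431/840012929) = 59747305969/840012929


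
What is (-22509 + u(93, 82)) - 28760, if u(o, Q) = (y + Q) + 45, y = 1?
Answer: -51141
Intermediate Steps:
u(o, Q) = 46 + Q (u(o, Q) = (1 + Q) + 45 = 46 + Q)
(-22509 + u(93, 82)) - 28760 = (-22509 + (46 + 82)) - 28760 = (-22509 + 128) - 28760 = -22381 - 28760 = -51141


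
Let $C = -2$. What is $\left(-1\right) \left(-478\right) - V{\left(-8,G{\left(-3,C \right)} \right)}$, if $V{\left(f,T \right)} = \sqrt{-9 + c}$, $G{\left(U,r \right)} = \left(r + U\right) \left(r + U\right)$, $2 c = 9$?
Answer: $478 - \frac{3 i \sqrt{2}}{2} \approx 478.0 - 2.1213 i$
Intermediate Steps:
$c = \frac{9}{2}$ ($c = \frac{1}{2} \cdot 9 = \frac{9}{2} \approx 4.5$)
$G{\left(U,r \right)} = \left(U + r\right)^{2}$ ($G{\left(U,r \right)} = \left(U + r\right) \left(U + r\right) = \left(U + r\right)^{2}$)
$V{\left(f,T \right)} = \frac{3 i \sqrt{2}}{2}$ ($V{\left(f,T \right)} = \sqrt{-9 + \frac{9}{2}} = \sqrt{- \frac{9}{2}} = \frac{3 i \sqrt{2}}{2}$)
$\left(-1\right) \left(-478\right) - V{\left(-8,G{\left(-3,C \right)} \right)} = \left(-1\right) \left(-478\right) - \frac{3 i \sqrt{2}}{2} = 478 - \frac{3 i \sqrt{2}}{2}$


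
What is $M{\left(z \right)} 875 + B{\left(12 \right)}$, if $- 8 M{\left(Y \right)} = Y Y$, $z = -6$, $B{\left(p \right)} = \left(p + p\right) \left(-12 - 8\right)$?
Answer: $- \frac{8835}{2} \approx -4417.5$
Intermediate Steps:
$B{\left(p \right)} = - 40 p$ ($B{\left(p \right)} = 2 p \left(-20\right) = - 40 p$)
$M{\left(Y \right)} = - \frac{Y^{2}}{8}$ ($M{\left(Y \right)} = - \frac{Y Y}{8} = - \frac{Y^{2}}{8}$)
$M{\left(z \right)} 875 + B{\left(12 \right)} = - \frac{\left(-6\right)^{2}}{8} \cdot 875 - 480 = \left(- \frac{1}{8}\right) 36 \cdot 875 - 480 = \left(- \frac{9}{2}\right) 875 - 480 = - \frac{7875}{2} - 480 = - \frac{8835}{2}$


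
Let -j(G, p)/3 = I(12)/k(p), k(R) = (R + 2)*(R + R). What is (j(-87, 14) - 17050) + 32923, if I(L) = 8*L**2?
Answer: 111057/7 ≈ 15865.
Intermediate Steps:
k(R) = 2*R*(2 + R) (k(R) = (2 + R)*(2*R) = 2*R*(2 + R))
j(G, p) = -1728/(p*(2 + p)) (j(G, p) = -3*8*12**2/(2*p*(2 + p)) = -3*8*144*1/(2*p*(2 + p)) = -3456*1/(2*p*(2 + p)) = -1728/(p*(2 + p)))
(j(-87, 14) - 17050) + 32923 = (-1728/(14*(2 + 14)) - 17050) + 32923 = (-1728*1/14/16 - 17050) + 32923 = (-1728*1/14*1/16 - 17050) + 32923 = (-54/7 - 17050) + 32923 = -119404/7 + 32923 = 111057/7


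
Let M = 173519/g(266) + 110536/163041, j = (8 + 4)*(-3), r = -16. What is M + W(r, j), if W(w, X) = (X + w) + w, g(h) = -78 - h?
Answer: -32066541967/56086104 ≈ -571.74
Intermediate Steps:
j = -36 (j = 12*(-3) = -36)
W(w, X) = X + 2*w
M = -28252686895/56086104 (M = 173519/(-78 - 1*266) + 110536/163041 = 173519/(-78 - 266) + 110536*(1/163041) = 173519/(-344) + 110536/163041 = 173519*(-1/344) + 110536/163041 = -173519/344 + 110536/163041 = -28252686895/56086104 ≈ -503.74)
M + W(r, j) = -28252686895/56086104 + (-36 + 2*(-16)) = -28252686895/56086104 + (-36 - 32) = -28252686895/56086104 - 68 = -32066541967/56086104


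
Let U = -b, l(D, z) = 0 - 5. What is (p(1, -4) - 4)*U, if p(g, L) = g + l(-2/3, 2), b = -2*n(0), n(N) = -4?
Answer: 64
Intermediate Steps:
l(D, z) = -5
b = 8 (b = -2*(-4) = 8)
U = -8 (U = -1*8 = -8)
p(g, L) = -5 + g (p(g, L) = g - 5 = -5 + g)
(p(1, -4) - 4)*U = ((-5 + 1) - 4)*(-8) = (-4 - 4)*(-8) = -8*(-8) = 64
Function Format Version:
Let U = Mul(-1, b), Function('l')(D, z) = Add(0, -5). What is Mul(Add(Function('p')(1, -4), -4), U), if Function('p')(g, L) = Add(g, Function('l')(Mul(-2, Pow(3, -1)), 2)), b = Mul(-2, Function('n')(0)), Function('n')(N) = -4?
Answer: 64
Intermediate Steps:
Function('l')(D, z) = -5
b = 8 (b = Mul(-2, -4) = 8)
U = -8 (U = Mul(-1, 8) = -8)
Function('p')(g, L) = Add(-5, g) (Function('p')(g, L) = Add(g, -5) = Add(-5, g))
Mul(Add(Function('p')(1, -4), -4), U) = Mul(Add(Add(-5, 1), -4), -8) = Mul(Add(-4, -4), -8) = Mul(-8, -8) = 64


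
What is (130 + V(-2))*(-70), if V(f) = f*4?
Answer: -8540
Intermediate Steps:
V(f) = 4*f
(130 + V(-2))*(-70) = (130 + 4*(-2))*(-70) = (130 - 8)*(-70) = 122*(-70) = -8540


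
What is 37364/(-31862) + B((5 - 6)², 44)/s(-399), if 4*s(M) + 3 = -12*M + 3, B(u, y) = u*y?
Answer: -21661390/19069407 ≈ -1.1359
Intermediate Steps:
s(M) = -3*M (s(M) = -¾ + (-12*M + 3)/4 = -¾ + (3 - 12*M)/4 = -¾ + (¾ - 3*M) = -3*M)
37364/(-31862) + B((5 - 6)², 44)/s(-399) = 37364/(-31862) + ((5 - 6)²*44)/((-3*(-399))) = 37364*(-1/31862) + ((-1)²*44)/1197 = -18682/15931 + (1*44)*(1/1197) = -18682/15931 + 44*(1/1197) = -18682/15931 + 44/1197 = -21661390/19069407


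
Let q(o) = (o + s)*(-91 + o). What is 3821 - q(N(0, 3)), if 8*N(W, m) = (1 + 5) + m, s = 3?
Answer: 268271/64 ≈ 4191.7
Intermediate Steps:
N(W, m) = 3/4 + m/8 (N(W, m) = ((1 + 5) + m)/8 = (6 + m)/8 = 3/4 + m/8)
q(o) = (-91 + o)*(3 + o) (q(o) = (o + 3)*(-91 + o) = (3 + o)*(-91 + o) = (-91 + o)*(3 + o))
3821 - q(N(0, 3)) = 3821 - (-273 + (3/4 + (1/8)*3)**2 - 88*(3/4 + (1/8)*3)) = 3821 - (-273 + (3/4 + 3/8)**2 - 88*(3/4 + 3/8)) = 3821 - (-273 + (9/8)**2 - 88*9/8) = 3821 - (-273 + 81/64 - 99) = 3821 - 1*(-23727/64) = 3821 + 23727/64 = 268271/64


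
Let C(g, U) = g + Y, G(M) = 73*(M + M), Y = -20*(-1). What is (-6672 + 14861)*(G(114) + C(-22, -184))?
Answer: 136281338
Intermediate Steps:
Y = 20
G(M) = 146*M (G(M) = 73*(2*M) = 146*M)
C(g, U) = 20 + g (C(g, U) = g + 20 = 20 + g)
(-6672 + 14861)*(G(114) + C(-22, -184)) = (-6672 + 14861)*(146*114 + (20 - 22)) = 8189*(16644 - 2) = 8189*16642 = 136281338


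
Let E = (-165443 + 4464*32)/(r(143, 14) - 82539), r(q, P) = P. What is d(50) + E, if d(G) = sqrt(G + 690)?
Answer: 4519/16505 + 2*sqrt(185) ≈ 27.477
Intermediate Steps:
d(G) = sqrt(690 + G)
E = 4519/16505 (E = (-165443 + 4464*32)/(14 - 82539) = (-165443 + 142848)/(-82525) = -22595*(-1/82525) = 4519/16505 ≈ 0.27380)
d(50) + E = sqrt(690 + 50) + 4519/16505 = sqrt(740) + 4519/16505 = 2*sqrt(185) + 4519/16505 = 4519/16505 + 2*sqrt(185)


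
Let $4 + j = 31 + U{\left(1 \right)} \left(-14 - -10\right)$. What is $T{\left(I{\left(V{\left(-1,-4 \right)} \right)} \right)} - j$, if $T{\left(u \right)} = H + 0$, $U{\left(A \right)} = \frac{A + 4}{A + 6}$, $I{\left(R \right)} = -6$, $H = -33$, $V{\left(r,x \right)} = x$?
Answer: $- \frac{400}{7} \approx -57.143$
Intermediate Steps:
$U{\left(A \right)} = \frac{4 + A}{6 + A}$
$j = \frac{169}{7}$ ($j = -4 + \left(31 + \frac{4 + 1}{6 + 1} \left(-14 - -10\right)\right) = -4 + \left(31 + \frac{1}{7} \cdot 5 \left(-14 + 10\right)\right) = -4 + \left(31 + \frac{1}{7} \cdot 5 \left(-4\right)\right) = -4 + \left(31 + \frac{5}{7} \left(-4\right)\right) = -4 + \left(31 - \frac{20}{7}\right) = -4 + \frac{197}{7} = \frac{169}{7} \approx 24.143$)
$T{\left(u \right)} = -33$ ($T{\left(u \right)} = -33 + 0 = -33$)
$T{\left(I{\left(V{\left(-1,-4 \right)} \right)} \right)} - j = -33 - \frac{169}{7} = - \frac{400}{7}$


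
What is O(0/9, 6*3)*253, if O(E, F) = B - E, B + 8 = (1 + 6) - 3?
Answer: -1012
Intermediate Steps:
B = -4 (B = -8 + ((1 + 6) - 3) = -8 + (7 - 3) = -8 + 4 = -4)
O(E, F) = -4 - E
O(0/9, 6*3)*253 = (-4 - 0/9)*253 = (-4 - 1*0)*253 = (-4 + 0)*253 = -4*253 = -1012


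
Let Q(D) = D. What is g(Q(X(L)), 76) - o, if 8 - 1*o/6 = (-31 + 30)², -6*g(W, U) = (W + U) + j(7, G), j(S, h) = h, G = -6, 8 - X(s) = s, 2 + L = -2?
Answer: -167/3 ≈ -55.667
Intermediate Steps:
L = -4 (L = -2 - 2 = -4)
X(s) = 8 - s
g(W, U) = 1 - U/6 - W/6 (g(W, U) = -((W + U) - 6)/6 = -((U + W) - 6)/6 = -(-6 + U + W)/6 = 1 - U/6 - W/6)
o = 42 (o = 48 - 6*(-31 + 30)² = 48 - 6*(-1)² = 48 - 6*1 = 48 - 6 = 42)
g(Q(X(L)), 76) - o = (1 - ⅙*76 - (8 - 1*(-4))/6) - 1*42 = (1 - 38/3 - (8 + 4)/6) - 42 = (1 - 38/3 - ⅙*12) - 42 = (1 - 38/3 - 2) - 42 = -41/3 - 42 = -167/3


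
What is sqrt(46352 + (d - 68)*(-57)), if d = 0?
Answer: 2*sqrt(12557) ≈ 224.12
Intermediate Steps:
sqrt(46352 + (d - 68)*(-57)) = sqrt(46352 + (0 - 68)*(-57)) = sqrt(46352 - 68*(-57)) = sqrt(46352 + 3876) = sqrt(50228) = 2*sqrt(12557)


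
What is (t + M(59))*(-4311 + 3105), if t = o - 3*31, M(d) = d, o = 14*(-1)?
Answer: 57888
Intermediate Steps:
o = -14
t = -107 (t = -14 - 3*31 = -14 - 93 = -107)
(t + M(59))*(-4311 + 3105) = (-107 + 59)*(-4311 + 3105) = -48*(-1206) = 57888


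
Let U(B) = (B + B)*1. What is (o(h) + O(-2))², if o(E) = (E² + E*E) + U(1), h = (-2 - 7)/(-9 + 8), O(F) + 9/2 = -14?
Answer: 84681/4 ≈ 21170.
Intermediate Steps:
U(B) = 2*B (U(B) = (2*B)*1 = 2*B)
O(F) = -37/2 (O(F) = -9/2 - 14 = -37/2)
h = 9 (h = -9/(-1) = -9*(-1) = 9)
o(E) = 2 + 2*E² (o(E) = (E² + E*E) + 2*1 = (E² + E²) + 2 = 2*E² + 2 = 2 + 2*E²)
(o(h) + O(-2))² = ((2 + 2*9²) - 37/2)² = ((2 + 2*81) - 37/2)² = ((2 + 162) - 37/2)² = (164 - 37/2)² = (291/2)² = 84681/4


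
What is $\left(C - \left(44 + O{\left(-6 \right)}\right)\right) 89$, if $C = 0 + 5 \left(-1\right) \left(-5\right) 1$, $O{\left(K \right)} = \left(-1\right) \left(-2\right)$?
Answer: $-1869$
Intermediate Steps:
$O{\left(K \right)} = 2$
$C = 25$ ($C = 0 + \left(-5\right) \left(-5\right) 1 = 0 + 25 \cdot 1 = 0 + 25 = 25$)
$\left(C - \left(44 + O{\left(-6 \right)}\right)\right) 89 = \left(25 - 46\right) 89 = \left(-21\right) 89 = -1869$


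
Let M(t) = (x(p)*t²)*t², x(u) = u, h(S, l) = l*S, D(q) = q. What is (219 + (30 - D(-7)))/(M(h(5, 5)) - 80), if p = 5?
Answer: 256/1953045 ≈ 0.00013108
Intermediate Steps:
h(S, l) = S*l
M(t) = 5*t⁴ (M(t) = (5*t²)*t² = 5*t⁴)
(219 + (30 - D(-7)))/(M(h(5, 5)) - 80) = (219 + (30 - 1*(-7)))/(5*(5*5)⁴ - 80) = (219 + (30 + 7))/(5*25⁴ - 80) = (219 + 37)/(5*390625 - 80) = 256/(1953125 - 80) = 256/1953045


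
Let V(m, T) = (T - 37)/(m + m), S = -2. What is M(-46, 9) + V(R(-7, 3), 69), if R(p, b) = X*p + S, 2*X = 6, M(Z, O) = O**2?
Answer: 1847/23 ≈ 80.304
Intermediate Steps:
X = 3 (X = (1/2)*6 = 3)
R(p, b) = -2 + 3*p (R(p, b) = 3*p - 2 = -2 + 3*p)
V(m, T) = (-37 + T)/(2*m) (V(m, T) = (-37 + T)/((2*m)) = (-37 + T)*(1/(2*m)) = (-37 + T)/(2*m))
M(-46, 9) + V(R(-7, 3), 69) = 9**2 + (-37 + 69)/(2*(-2 + 3*(-7))) = 81 + (1/2)*32/(-2 - 21) = 81 + (1/2)*32/(-23) = 81 + (1/2)*(-1/23)*32 = 81 - 16/23 = 1847/23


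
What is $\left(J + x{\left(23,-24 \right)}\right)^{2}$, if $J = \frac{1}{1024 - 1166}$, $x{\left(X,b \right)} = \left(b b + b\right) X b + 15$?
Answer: $\frac{1871932824373921}{20164} \approx 9.2835 \cdot 10^{10}$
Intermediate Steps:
$x{\left(X,b \right)} = 15 + X b \left(b + b^{2}\right)$ ($x{\left(X,b \right)} = \left(b^{2} + b\right) X b + 15 = \left(b + b^{2}\right) X b + 15 = X \left(b + b^{2}\right) b + 15 = X b \left(b + b^{2}\right) + 15 = 15 + X b \left(b + b^{2}\right)$)
$J = - \frac{1}{142}$ ($J = \frac{1}{-142} = - \frac{1}{142} \approx -0.0070423$)
$\left(J + x{\left(23,-24 \right)}\right)^{2} = \left(- \frac{1}{142} + \left(15 + 23 \left(-24\right)^{2} + 23 \left(-24\right)^{3}\right)\right)^{2} = \left(- \frac{1}{142} + \left(15 + 23 \cdot 576 + 23 \left(-13824\right)\right)\right)^{2} = \left(- \frac{1}{142} + \left(15 + 13248 - 317952\right)\right)^{2} = \left(- \frac{1}{142} - 304689\right)^{2} = \left(- \frac{43265839}{142}\right)^{2} = \frac{1871932824373921}{20164}$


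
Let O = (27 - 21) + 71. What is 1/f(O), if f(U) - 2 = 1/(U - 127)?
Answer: 50/99 ≈ 0.50505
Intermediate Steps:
O = 77 (O = 6 + 71 = 77)
f(U) = 2 + 1/(-127 + U) (f(U) = 2 + 1/(U - 127) = 2 + 1/(-127 + U))
1/f(O) = 1/((-253 + 2*77)/(-127 + 77)) = 1/((-253 + 154)/(-50)) = 1/(-1/50*(-99)) = 1/(99/50) = 50/99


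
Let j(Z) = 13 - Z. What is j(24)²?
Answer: 121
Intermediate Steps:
j(24)² = (13 - 1*24)² = (13 - 24)² = (-11)² = 121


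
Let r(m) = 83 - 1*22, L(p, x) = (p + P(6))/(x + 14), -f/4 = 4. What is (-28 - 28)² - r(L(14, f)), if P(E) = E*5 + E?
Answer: 3075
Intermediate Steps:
f = -16 (f = -4*4 = -16)
P(E) = 6*E (P(E) = 5*E + E = 6*E)
L(p, x) = (36 + p)/(14 + x) (L(p, x) = (p + 6*6)/(x + 14) = (p + 36)/(14 + x) = (36 + p)/(14 + x))
r(m) = 61 (r(m) = 83 - 22 = 61)
(-28 - 28)² - r(L(14, f)) = (-28 - 28)² - 1*61 = (-56)² - 61 = 3136 - 61 = 3075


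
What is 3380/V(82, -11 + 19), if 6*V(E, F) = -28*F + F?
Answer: -845/9 ≈ -93.889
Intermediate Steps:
V(E, F) = -9*F/2 (V(E, F) = (-28*F + F)/6 = (-27*F)/6 = -9*F/2)
3380/V(82, -11 + 19) = 3380/((-9*(-11 + 19)/2)) = 3380/((-9/2*8)) = 3380/(-36) = 3380*(-1/36) = -845/9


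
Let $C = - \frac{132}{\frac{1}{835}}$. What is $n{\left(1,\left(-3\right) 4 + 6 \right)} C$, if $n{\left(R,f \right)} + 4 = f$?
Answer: $1102200$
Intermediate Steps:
$n{\left(R,f \right)} = -4 + f$
$C = -110220$ ($C = - 132 \frac{1}{\frac{1}{835}} = \left(-132\right) 835 = -110220$)
$n{\left(1,\left(-3\right) 4 + 6 \right)} C = \left(-4 + \left(\left(-3\right) 4 + 6\right)\right) \left(-110220\right) = \left(-4 + \left(-12 + 6\right)\right) \left(-110220\right) = \left(-4 - 6\right) \left(-110220\right) = \left(-10\right) \left(-110220\right) = 1102200$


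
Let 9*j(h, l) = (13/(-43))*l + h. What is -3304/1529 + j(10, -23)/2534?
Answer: -359886599/166602898 ≈ -2.1601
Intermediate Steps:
j(h, l) = -13*l/387 + h/9 (j(h, l) = ((13/(-43))*l + h)/9 = ((13*(-1/43))*l + h)/9 = (-13*l/43 + h)/9 = (h - 13*l/43)/9 = -13*l/387 + h/9)
-3304/1529 + j(10, -23)/2534 = -3304/1529 + (-13/387*(-23) + (1/9)*10)/2534 = -3304*1/1529 + (299/387 + 10/9)*(1/2534) = -3304/1529 + (81/43)*(1/2534) = -3304/1529 + 81/108962 = -359886599/166602898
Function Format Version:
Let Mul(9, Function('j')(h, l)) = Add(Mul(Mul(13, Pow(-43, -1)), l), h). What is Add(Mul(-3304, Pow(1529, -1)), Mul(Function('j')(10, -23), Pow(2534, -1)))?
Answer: Rational(-359886599, 166602898) ≈ -2.1601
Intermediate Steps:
Function('j')(h, l) = Add(Mul(Rational(-13, 387), l), Mul(Rational(1, 9), h)) (Function('j')(h, l) = Mul(Rational(1, 9), Add(Mul(Mul(13, Pow(-43, -1)), l), h)) = Mul(Rational(1, 9), Add(Mul(Mul(13, Rational(-1, 43)), l), h)) = Mul(Rational(1, 9), Add(Mul(Rational(-13, 43), l), h)) = Mul(Rational(1, 9), Add(h, Mul(Rational(-13, 43), l))) = Add(Mul(Rational(-13, 387), l), Mul(Rational(1, 9), h)))
Add(Mul(-3304, Pow(1529, -1)), Mul(Function('j')(10, -23), Pow(2534, -1))) = Add(Mul(-3304, Pow(1529, -1)), Mul(Add(Mul(Rational(-13, 387), -23), Mul(Rational(1, 9), 10)), Pow(2534, -1))) = Add(Mul(-3304, Rational(1, 1529)), Mul(Add(Rational(299, 387), Rational(10, 9)), Rational(1, 2534))) = Add(Rational(-3304, 1529), Mul(Rational(81, 43), Rational(1, 2534))) = Add(Rational(-3304, 1529), Rational(81, 108962)) = Rational(-359886599, 166602898)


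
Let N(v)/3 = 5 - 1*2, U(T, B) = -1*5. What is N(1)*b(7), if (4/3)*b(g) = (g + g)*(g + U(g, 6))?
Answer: 189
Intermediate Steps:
U(T, B) = -5
N(v) = 9 (N(v) = 3*(5 - 1*2) = 3*(5 - 2) = 3*3 = 9)
b(g) = 3*g*(-5 + g)/2 (b(g) = 3*((g + g)*(g - 5))/4 = 3*((2*g)*(-5 + g))/4 = 3*(2*g*(-5 + g))/4 = 3*g*(-5 + g)/2)
N(1)*b(7) = 9*((3/2)*7*(-5 + 7)) = 9*((3/2)*7*2) = 9*21 = 189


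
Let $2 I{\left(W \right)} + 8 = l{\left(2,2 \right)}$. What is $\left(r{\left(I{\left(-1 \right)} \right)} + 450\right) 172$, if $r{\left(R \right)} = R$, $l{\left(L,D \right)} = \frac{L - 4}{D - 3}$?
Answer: $76884$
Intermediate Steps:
$l{\left(L,D \right)} = \frac{-4 + L}{-3 + D}$
$I{\left(W \right)} = -3$ ($I{\left(W \right)} = -4 + \frac{\frac{1}{-3 + 2} \left(-4 + 2\right)}{2} = -4 + \frac{\frac{1}{-1} \left(-2\right)}{2} = -4 + \frac{\left(-1\right) \left(-2\right)}{2} = -4 + \frac{1}{2} \cdot 2 = -4 + 1 = -3$)
$\left(r{\left(I{\left(-1 \right)} \right)} + 450\right) 172 = \left(-3 + 450\right) 172 = 447 \cdot 172 = 76884$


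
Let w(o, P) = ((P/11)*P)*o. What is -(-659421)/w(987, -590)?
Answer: 345411/16360700 ≈ 0.021112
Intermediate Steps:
w(o, P) = o*P²/11 (w(o, P) = ((P*(1/11))*P)*o = ((P/11)*P)*o = (P²/11)*o = o*P²/11)
-(-659421)/w(987, -590) = -(-659421)/((1/11)*987*(-590)²) = -(-659421)/((1/11)*987*348100) = -(-659421)/343574700/11 = -(-659421)*11/343574700 = -1*(-345411/16360700) = 345411/16360700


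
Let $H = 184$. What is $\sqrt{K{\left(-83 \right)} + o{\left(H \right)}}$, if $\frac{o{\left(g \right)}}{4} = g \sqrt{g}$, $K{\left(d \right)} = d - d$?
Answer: $8 \sqrt[4]{2} \cdot 23^{\frac{3}{4}} \approx 99.918$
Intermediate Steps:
$K{\left(d \right)} = 0$
$o{\left(g \right)} = 4 g^{\frac{3}{2}}$ ($o{\left(g \right)} = 4 g \sqrt{g} = 4 g^{\frac{3}{2}}$)
$\sqrt{K{\left(-83 \right)} + o{\left(H \right)}} = \sqrt{0 + 4 \cdot 184^{\frac{3}{2}}} = \sqrt{0 + 4 \cdot 368 \sqrt{46}} = \sqrt{0 + 1472 \sqrt{46}} = \sqrt{1472 \sqrt{46}} = 8 \sqrt[4]{2} \cdot 23^{\frac{3}{4}}$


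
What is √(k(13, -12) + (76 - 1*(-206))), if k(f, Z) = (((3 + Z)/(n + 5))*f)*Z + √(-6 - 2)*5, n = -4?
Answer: √(1686 + 10*I*√2) ≈ 41.061 + 0.1722*I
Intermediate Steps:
k(f, Z) = 10*I*√2 + Z*f*(3 + Z) (k(f, Z) = (((3 + Z)/(-4 + 5))*f)*Z + √(-6 - 2)*5 = (((3 + Z)/1)*f)*Z + √(-8)*5 = (((3 + Z)*1)*f)*Z + (2*I*√2)*5 = ((3 + Z)*f)*Z + 10*I*√2 = (f*(3 + Z))*Z + 10*I*√2 = Z*f*(3 + Z) + 10*I*√2 = 10*I*√2 + Z*f*(3 + Z))
√(k(13, -12) + (76 - 1*(-206))) = √((13*(-12)² + 3*(-12)*13 + 10*I*√2) + (76 - 1*(-206))) = √((13*144 - 468 + 10*I*√2) + (76 + 206)) = √((1872 - 468 + 10*I*√2) + 282) = √((1404 + 10*I*√2) + 282) = √(1686 + 10*I*√2)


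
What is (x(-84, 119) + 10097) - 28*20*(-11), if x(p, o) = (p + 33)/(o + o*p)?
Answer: 9445320/581 ≈ 16257.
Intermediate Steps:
x(p, o) = (33 + p)/(o + o*p)
(x(-84, 119) + 10097) - 28*20*(-11) = ((33 - 84)/(119*(1 - 84)) + 10097) - 28*20*(-11) = ((1/119)*(-51)/(-83) + 10097) - 560*(-11) = ((1/119)*(-1/83)*(-51) + 10097) + 6160 = (3/581 + 10097) + 6160 = 5866360/581 + 6160 = 9445320/581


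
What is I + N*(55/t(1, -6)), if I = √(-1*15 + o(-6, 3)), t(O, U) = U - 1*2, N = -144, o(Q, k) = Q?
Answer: 990 + I*√21 ≈ 990.0 + 4.5826*I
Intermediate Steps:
t(O, U) = -2 + U (t(O, U) = U - 2 = -2 + U)
I = I*√21 (I = √(-1*15 - 6) = √(-15 - 6) = √(-21) = I*√21 ≈ 4.5826*I)
I + N*(55/t(1, -6)) = I*√21 - 7920/(-2 - 6) = I*√21 - 7920/(-8) = I*√21 - 7920*(-1)/8 = I*√21 - 144*(-55/8) = I*√21 + 990 = 990 + I*√21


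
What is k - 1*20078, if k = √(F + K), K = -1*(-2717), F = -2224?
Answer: -20078 + √493 ≈ -20056.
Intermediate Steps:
K = 2717
k = √493 (k = √(-2224 + 2717) = √493 ≈ 22.204)
k - 1*20078 = √493 - 1*20078 = √493 - 20078 = -20078 + √493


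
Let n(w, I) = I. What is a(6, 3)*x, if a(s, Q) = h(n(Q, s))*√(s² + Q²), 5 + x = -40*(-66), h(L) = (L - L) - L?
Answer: -47430*√5 ≈ -1.0606e+5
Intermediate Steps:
h(L) = -L (h(L) = 0 - L = -L)
x = 2635 (x = -5 - 40*(-66) = -5 + 2640 = 2635)
a(s, Q) = -s*√(Q² + s²) (a(s, Q) = (-s)*√(s² + Q²) = (-s)*√(Q² + s²) = -s*√(Q² + s²))
a(6, 3)*x = -1*6*√(3² + 6²)*2635 = -1*6*√(9 + 36)*2635 = -1*6*√45*2635 = -1*6*3*√5*2635 = -18*√5*2635 = -47430*√5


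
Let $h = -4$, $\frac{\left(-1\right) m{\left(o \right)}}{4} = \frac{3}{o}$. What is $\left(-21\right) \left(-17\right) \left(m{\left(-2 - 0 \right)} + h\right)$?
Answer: $714$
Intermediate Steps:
$m{\left(o \right)} = - \frac{12}{o}$ ($m{\left(o \right)} = - 4 \frac{3}{o} = - \frac{12}{o}$)
$\left(-21\right) \left(-17\right) \left(m{\left(-2 - 0 \right)} + h\right) = \left(-21\right) \left(-17\right) \left(- \frac{12}{-2 - 0} - 4\right) = 357 \left(- \frac{12}{-2 + 0} - 4\right) = 357 \left(- \frac{12}{-2} - 4\right) = 357 \left(\left(-12\right) \left(- \frac{1}{2}\right) - 4\right) = 357 \left(6 - 4\right) = 357 \cdot 2 = 714$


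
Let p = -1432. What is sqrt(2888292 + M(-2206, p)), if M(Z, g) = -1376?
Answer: 2*sqrt(721729) ≈ 1699.1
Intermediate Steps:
sqrt(2888292 + M(-2206, p)) = sqrt(2888292 - 1376) = sqrt(2886916) = 2*sqrt(721729)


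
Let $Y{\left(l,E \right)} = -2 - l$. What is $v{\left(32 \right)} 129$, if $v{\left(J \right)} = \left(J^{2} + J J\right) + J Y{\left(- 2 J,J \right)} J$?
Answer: $8454144$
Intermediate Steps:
$v{\left(J \right)} = 2 J^{2} + J^{2} \left(-2 + 2 J\right)$ ($v{\left(J \right)} = \left(J^{2} + J J\right) + J \left(-2 - - 2 J\right) J = \left(J^{2} + J^{2}\right) + J \left(-2 + 2 J\right) J = 2 J^{2} + J^{2} \left(-2 + 2 J\right)$)
$v{\left(32 \right)} 129 = 2 \cdot 32^{3} \cdot 129 = 2 \cdot 32768 \cdot 129 = 65536 \cdot 129 = 8454144$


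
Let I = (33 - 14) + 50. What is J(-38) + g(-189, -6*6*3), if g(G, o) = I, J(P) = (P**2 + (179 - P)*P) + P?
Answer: -6771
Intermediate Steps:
J(P) = P + P**2 + P*(179 - P) (J(P) = (P**2 + P*(179 - P)) + P = P + P**2 + P*(179 - P))
I = 69 (I = 19 + 50 = 69)
g(G, o) = 69
J(-38) + g(-189, -6*6*3) = 180*(-38) + 69 = -6840 + 69 = -6771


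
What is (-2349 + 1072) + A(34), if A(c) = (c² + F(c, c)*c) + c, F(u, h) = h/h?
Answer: -53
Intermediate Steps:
F(u, h) = 1
A(c) = c² + 2*c (A(c) = (c² + 1*c) + c = (c² + c) + c = (c + c²) + c = c² + 2*c)
(-2349 + 1072) + A(34) = (-2349 + 1072) + 34*(2 + 34) = -1277 + 34*36 = -1277 + 1224 = -53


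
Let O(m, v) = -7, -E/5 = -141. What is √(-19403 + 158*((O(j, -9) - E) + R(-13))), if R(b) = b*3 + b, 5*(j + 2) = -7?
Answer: I*√140115 ≈ 374.32*I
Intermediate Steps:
j = -17/5 (j = -2 + (⅕)*(-7) = -2 - 7/5 = -17/5 ≈ -3.4000)
E = 705 (E = -5*(-141) = 705)
R(b) = 4*b (R(b) = 3*b + b = 4*b)
√(-19403 + 158*((O(j, -9) - E) + R(-13))) = √(-19403 + 158*((-7 - 1*705) + 4*(-13))) = √(-19403 + 158*((-7 - 705) - 52)) = √(-19403 + 158*(-712 - 52)) = √(-19403 + 158*(-764)) = √(-19403 - 120712) = √(-140115) = I*√140115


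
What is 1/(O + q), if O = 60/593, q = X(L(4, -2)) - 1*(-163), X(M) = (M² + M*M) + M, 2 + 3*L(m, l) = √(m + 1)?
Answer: 4683681819/770114986444 + 15824205*√5/770114986444 ≈ 0.0061277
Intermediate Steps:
L(m, l) = -⅔ + √(1 + m)/3 (L(m, l) = -⅔ + √(m + 1)/3 = -⅔ + √(1 + m)/3)
X(M) = M + 2*M² (X(M) = (M² + M²) + M = 2*M² + M = M + 2*M²)
q = 163 + (-⅔ + √5/3)*(-⅓ + 2*√5/3) (q = (-⅔ + √(1 + 4)/3)*(1 + 2*(-⅔ + √(1 + 4)/3)) - 1*(-163) = (-⅔ + √5/3)*(1 + 2*(-⅔ + √5/3)) + 163 = (-⅔ + √5/3)*(1 + (-4/3 + 2*√5/3)) + 163 = (-⅔ + √5/3)*(-⅓ + 2*√5/3) + 163 = 163 + (-⅔ + √5/3)*(-⅓ + 2*√5/3) ≈ 163.09)
O = 60/593 (O = 60*(1/593) = 60/593 ≈ 0.10118)
1/(O + q) = 1/(60/593 + (493/3 - 5*√5/9)) = 1/(292529/1779 - 5*√5/9)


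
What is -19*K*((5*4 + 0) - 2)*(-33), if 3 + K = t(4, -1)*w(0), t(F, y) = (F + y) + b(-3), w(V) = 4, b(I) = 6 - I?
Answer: 507870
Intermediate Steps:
t(F, y) = 9 + F + y (t(F, y) = (F + y) + (6 - 1*(-3)) = (F + y) + (6 + 3) = (F + y) + 9 = 9 + F + y)
K = 45 (K = -3 + (9 + 4 - 1)*4 = -3 + 12*4 = -3 + 48 = 45)
-19*K*((5*4 + 0) - 2)*(-33) = -855*((5*4 + 0) - 2)*(-33) = -855*((20 + 0) - 2)*(-33) = -855*(20 - 2)*(-33) = -855*18*(-33) = -19*810*(-33) = -15390*(-33) = 507870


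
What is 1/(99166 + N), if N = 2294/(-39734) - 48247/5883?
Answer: 116877561/11589314943176 ≈ 1.0085e-5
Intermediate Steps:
N = -965270950/116877561 (N = 2294*(-1/39734) - 48247*1/5883 = -1147/19867 - 48247/5883 = -965270950/116877561 ≈ -8.2588)
1/(99166 + N) = 1/(99166 - 965270950/116877561) = 1/(11589314943176/116877561) = 116877561/11589314943176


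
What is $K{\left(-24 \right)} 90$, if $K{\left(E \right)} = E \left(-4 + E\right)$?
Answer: $60480$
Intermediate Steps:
$K{\left(-24 \right)} 90 = - 24 \left(-4 - 24\right) 90 = \left(-24\right) \left(-28\right) 90 = 672 \cdot 90 = 60480$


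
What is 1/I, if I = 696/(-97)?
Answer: -97/696 ≈ -0.13937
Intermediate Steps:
I = -696/97 (I = 696*(-1/97) = -696/97 ≈ -7.1753)
1/I = 1/(-696/97) = -97/696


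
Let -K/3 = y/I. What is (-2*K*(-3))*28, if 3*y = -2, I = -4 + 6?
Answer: 168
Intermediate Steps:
I = 2
y = -2/3 (y = (1/3)*(-2) = -2/3 ≈ -0.66667)
K = 1 (K = -(-2)/2 = -3*(-1/3) = 1)
(-2*K*(-3))*28 = (-2*1*(-3))*28 = -2*(-3)*28 = 6*28 = 168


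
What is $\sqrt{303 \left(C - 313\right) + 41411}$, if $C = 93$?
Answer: $i \sqrt{25249} \approx 158.9 i$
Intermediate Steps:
$\sqrt{303 \left(C - 313\right) + 41411} = \sqrt{303 \left(93 - 313\right) + 41411} = \sqrt{303 \left(-220\right) + 41411} = \sqrt{-66660 + 41411} = \sqrt{-25249} = i \sqrt{25249}$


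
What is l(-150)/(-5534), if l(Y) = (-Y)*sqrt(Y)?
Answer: -375*I*sqrt(6)/2767 ≈ -0.33197*I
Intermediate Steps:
l(Y) = -Y**(3/2)
l(-150)/(-5534) = -(-150)**(3/2)/(-5534) = -(-750)*I*sqrt(6)*(-1/5534) = (750*I*sqrt(6))*(-1/5534) = -375*I*sqrt(6)/2767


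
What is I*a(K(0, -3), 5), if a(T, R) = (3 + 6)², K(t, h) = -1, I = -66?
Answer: -5346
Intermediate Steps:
a(T, R) = 81 (a(T, R) = 9² = 81)
I*a(K(0, -3), 5) = -66*81 = -5346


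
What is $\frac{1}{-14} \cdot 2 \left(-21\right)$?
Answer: $3$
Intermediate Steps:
$\frac{1}{-14} \cdot 2 \left(-21\right) = \left(- \frac{1}{14}\right) 2 \left(-21\right) = \left(- \frac{1}{7}\right) \left(-21\right) = 3$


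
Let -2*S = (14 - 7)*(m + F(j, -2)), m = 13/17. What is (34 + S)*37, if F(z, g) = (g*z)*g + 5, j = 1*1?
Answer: -111/17 ≈ -6.5294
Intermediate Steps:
j = 1
F(z, g) = 5 + z*g² (F(z, g) = z*g² + 5 = 5 + z*g²)
m = 13/17 (m = 13*(1/17) = 13/17 ≈ 0.76471)
S = -581/17 (S = -(14 - 7)*(13/17 + (5 + 1*(-2)²))/2 = -7*(13/17 + (5 + 1*4))/2 = -7*(13/17 + (5 + 4))/2 = -7*(13/17 + 9)/2 = -7*166/(2*17) = -½*1162/17 = -581/17 ≈ -34.176)
(34 + S)*37 = (34 - 581/17)*37 = -3/17*37 = -111/17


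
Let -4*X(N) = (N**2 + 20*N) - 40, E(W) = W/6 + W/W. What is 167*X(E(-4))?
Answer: 49933/36 ≈ 1387.0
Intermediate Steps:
E(W) = 1 + W/6 (E(W) = W*(1/6) + 1 = W/6 + 1 = 1 + W/6)
X(N) = 10 - 5*N - N**2/4 (X(N) = -((N**2 + 20*N) - 40)/4 = -(-40 + N**2 + 20*N)/4 = 10 - 5*N - N**2/4)
167*X(E(-4)) = 167*(10 - 5*(1 + (1/6)*(-4)) - (1 + (1/6)*(-4))**2/4) = 167*(10 - 5*(1 - 2/3) - (1 - 2/3)**2/4) = 167*(10 - 5*1/3 - (1/3)**2/4) = 167*(10 - 5/3 - 1/4*1/9) = 167*(10 - 5/3 - 1/36) = 167*(299/36) = 49933/36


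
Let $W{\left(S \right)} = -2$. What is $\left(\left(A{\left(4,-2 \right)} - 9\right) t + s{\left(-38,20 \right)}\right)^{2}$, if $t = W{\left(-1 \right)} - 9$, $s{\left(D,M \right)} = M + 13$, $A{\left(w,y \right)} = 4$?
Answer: $7744$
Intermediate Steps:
$s{\left(D,M \right)} = 13 + M$
$t = -11$ ($t = -2 - 9 = -11$)
$\left(\left(A{\left(4,-2 \right)} - 9\right) t + s{\left(-38,20 \right)}\right)^{2} = \left(\left(4 - 9\right) \left(-11\right) + \left(13 + 20\right)\right)^{2} = \left(\left(-5\right) \left(-11\right) + 33\right)^{2} = \left(55 + 33\right)^{2} = 88^{2} = 7744$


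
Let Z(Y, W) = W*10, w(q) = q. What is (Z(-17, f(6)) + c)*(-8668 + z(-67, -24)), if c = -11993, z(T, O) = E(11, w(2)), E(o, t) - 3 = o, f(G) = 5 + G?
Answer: 102835482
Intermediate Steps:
E(o, t) = 3 + o
z(T, O) = 14 (z(T, O) = 3 + 11 = 14)
Z(Y, W) = 10*W
(Z(-17, f(6)) + c)*(-8668 + z(-67, -24)) = (10*(5 + 6) - 11993)*(-8668 + 14) = (10*11 - 11993)*(-8654) = (110 - 11993)*(-8654) = -11883*(-8654) = 102835482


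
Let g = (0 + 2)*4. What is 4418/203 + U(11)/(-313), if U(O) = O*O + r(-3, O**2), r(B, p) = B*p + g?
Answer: 1430336/63539 ≈ 22.511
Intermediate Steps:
g = 8 (g = 2*4 = 8)
r(B, p) = 8 + B*p (r(B, p) = B*p + 8 = 8 + B*p)
U(O) = 8 - 2*O**2 (U(O) = O*O + (8 - 3*O**2) = O**2 + (8 - 3*O**2) = 8 - 2*O**2)
4418/203 + U(11)/(-313) = 4418/203 + (8 - 2*11**2)/(-313) = 4418*(1/203) + (8 - 2*121)*(-1/313) = 4418/203 + (8 - 242)*(-1/313) = 4418/203 - 234*(-1/313) = 4418/203 + 234/313 = 1430336/63539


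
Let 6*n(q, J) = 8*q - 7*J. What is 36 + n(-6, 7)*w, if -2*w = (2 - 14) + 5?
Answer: -247/12 ≈ -20.583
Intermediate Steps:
w = 7/2 (w = -((2 - 14) + 5)/2 = -(-12 + 5)/2 = -½*(-7) = 7/2 ≈ 3.5000)
n(q, J) = -7*J/6 + 4*q/3 (n(q, J) = (8*q - 7*J)/6 = (-7*J + 8*q)/6 = -7*J/6 + 4*q/3)
36 + n(-6, 7)*w = 36 + (-7/6*7 + (4/3)*(-6))*(7/2) = 36 + (-49/6 - 8)*(7/2) = 36 - 97/6*7/2 = 36 - 679/12 = -247/12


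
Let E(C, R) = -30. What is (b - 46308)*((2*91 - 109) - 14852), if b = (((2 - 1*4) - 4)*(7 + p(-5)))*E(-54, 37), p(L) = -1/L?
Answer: 665232348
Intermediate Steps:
b = 1296 (b = (((2 - 1*4) - 4)*(7 - 1/(-5)))*(-30) = (((2 - 4) - 4)*(7 - 1*(-⅕)))*(-30) = ((-2 - 4)*(7 + ⅕))*(-30) = -6*36/5*(-30) = -216/5*(-30) = 1296)
(b - 46308)*((2*91 - 109) - 14852) = (1296 - 46308)*((2*91 - 109) - 14852) = -45012*((182 - 109) - 14852) = -45012*(73 - 14852) = -45012*(-14779) = 665232348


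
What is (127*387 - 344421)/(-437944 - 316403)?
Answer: 98424/251449 ≈ 0.39143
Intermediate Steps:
(127*387 - 344421)/(-437944 - 316403) = (49149 - 344421)/(-754347) = -295272*(-1/754347) = 98424/251449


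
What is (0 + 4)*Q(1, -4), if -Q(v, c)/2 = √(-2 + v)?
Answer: -8*I ≈ -8.0*I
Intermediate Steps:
Q(v, c) = -2*√(-2 + v)
(0 + 4)*Q(1, -4) = (0 + 4)*(-2*√(-2 + 1)) = 4*(-2*I) = -8*I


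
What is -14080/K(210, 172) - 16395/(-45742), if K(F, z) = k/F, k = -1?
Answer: 135249961995/45742 ≈ 2.9568e+6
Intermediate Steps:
K(F, z) = -1/F
-14080/K(210, 172) - 16395/(-45742) = -14080/((-1/210)) - 16395/(-45742) = -14080/((-1*1/210)) - 16395*(-1/45742) = -14080/(-1/210) + 16395/45742 = -14080*(-210) + 16395/45742 = 2956800 + 16395/45742 = 135249961995/45742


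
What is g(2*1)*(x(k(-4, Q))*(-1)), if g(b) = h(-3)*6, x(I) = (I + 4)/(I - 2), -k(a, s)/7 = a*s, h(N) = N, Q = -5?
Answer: 1224/71 ≈ 17.239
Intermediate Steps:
k(a, s) = -7*a*s
x(I) = (4 + I)/(-2 + I)
g(b) = -18 (g(b) = -3*6 = -18)
g(2*1)*(x(k(-4, Q))*(-1)) = -18*(4 - 7*(-4)*(-5))/(-2 - 7*(-4)*(-5))*(-1) = -18*(4 - 140)/(-2 - 140)*(-1) = -18*-136/(-142)*(-1) = -18*(-1/142*(-136))*(-1) = -1224*(-1)/71 = -18*(-68/71) = 1224/71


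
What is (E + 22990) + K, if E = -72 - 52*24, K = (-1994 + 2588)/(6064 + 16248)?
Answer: 241750817/11156 ≈ 21670.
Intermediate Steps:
K = 297/11156 (K = 594/22312 = 594*(1/22312) = 297/11156 ≈ 0.026622)
E = -1320 (E = -72 - 1248 = -1320)
(E + 22990) + K = (-1320 + 22990) + 297/11156 = 21670 + 297/11156 = 241750817/11156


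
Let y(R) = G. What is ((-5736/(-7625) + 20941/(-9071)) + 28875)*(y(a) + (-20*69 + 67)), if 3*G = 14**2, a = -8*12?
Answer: -7475038378420208/207499125 ≈ -3.6024e+7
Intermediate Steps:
a = -96
G = 196/3 (G = (1/3)*14**2 = (1/3)*196 = 196/3 ≈ 65.333)
y(R) = 196/3
((-5736/(-7625) + 20941/(-9071)) + 28875)*(y(a) + (-20*69 + 67)) = ((-5736/(-7625) + 20941/(-9071)) + 28875)*(196/3 + (-20*69 + 67)) = ((-5736*(-1/7625) + 20941*(-1/9071)) + 28875)*(196/3 + (-1380 + 67)) = ((5736/7625 - 20941/9071) + 28875)*(196/3 - 1313) = (-107643869/69166375 + 28875)*(-3743/3) = (1997071434256/69166375)*(-3743/3) = -7475038378420208/207499125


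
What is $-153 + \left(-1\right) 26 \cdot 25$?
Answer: $-803$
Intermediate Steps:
$-153 + \left(-1\right) 26 \cdot 25 = -153 - 650 = -803$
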